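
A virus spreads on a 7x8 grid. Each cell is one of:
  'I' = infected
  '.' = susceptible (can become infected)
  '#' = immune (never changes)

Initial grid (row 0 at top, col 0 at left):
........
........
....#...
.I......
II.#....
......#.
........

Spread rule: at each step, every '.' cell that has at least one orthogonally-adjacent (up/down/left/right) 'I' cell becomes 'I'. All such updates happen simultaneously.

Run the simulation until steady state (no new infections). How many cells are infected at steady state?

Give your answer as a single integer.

Step 0 (initial): 3 infected
Step 1: +6 new -> 9 infected
Step 2: +7 new -> 16 infected
Step 3: +7 new -> 23 infected
Step 4: +7 new -> 30 infected
Step 5: +7 new -> 37 infected
Step 6: +6 new -> 43 infected
Step 7: +5 new -> 48 infected
Step 8: +4 new -> 52 infected
Step 9: +1 new -> 53 infected
Step 10: +0 new -> 53 infected

Answer: 53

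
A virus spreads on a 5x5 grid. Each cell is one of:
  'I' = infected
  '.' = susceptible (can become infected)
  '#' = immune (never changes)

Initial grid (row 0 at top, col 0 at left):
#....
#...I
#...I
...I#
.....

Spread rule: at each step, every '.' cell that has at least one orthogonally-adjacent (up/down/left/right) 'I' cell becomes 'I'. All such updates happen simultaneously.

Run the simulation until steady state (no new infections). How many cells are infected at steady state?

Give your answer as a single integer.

Answer: 21

Derivation:
Step 0 (initial): 3 infected
Step 1: +5 new -> 8 infected
Step 2: +6 new -> 14 infected
Step 3: +5 new -> 19 infected
Step 4: +2 new -> 21 infected
Step 5: +0 new -> 21 infected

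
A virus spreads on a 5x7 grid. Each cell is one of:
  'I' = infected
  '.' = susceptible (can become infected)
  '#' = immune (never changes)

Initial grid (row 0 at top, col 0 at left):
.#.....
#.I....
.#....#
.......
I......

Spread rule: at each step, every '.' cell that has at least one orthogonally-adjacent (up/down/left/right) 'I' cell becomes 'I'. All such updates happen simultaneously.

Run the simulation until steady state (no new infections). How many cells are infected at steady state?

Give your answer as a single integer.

Step 0 (initial): 2 infected
Step 1: +6 new -> 8 infected
Step 2: +7 new -> 15 infected
Step 3: +5 new -> 20 infected
Step 4: +5 new -> 25 infected
Step 5: +3 new -> 28 infected
Step 6: +2 new -> 30 infected
Step 7: +0 new -> 30 infected

Answer: 30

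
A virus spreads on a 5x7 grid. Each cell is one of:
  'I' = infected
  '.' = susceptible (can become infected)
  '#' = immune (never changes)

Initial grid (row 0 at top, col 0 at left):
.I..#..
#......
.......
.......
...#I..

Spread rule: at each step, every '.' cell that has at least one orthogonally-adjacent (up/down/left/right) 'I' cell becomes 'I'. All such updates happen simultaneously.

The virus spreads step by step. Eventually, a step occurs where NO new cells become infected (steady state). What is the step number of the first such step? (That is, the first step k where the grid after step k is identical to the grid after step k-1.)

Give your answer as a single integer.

Answer: 7

Derivation:
Step 0 (initial): 2 infected
Step 1: +5 new -> 7 infected
Step 2: +7 new -> 14 infected
Step 3: +9 new -> 23 infected
Step 4: +5 new -> 28 infected
Step 5: +3 new -> 31 infected
Step 6: +1 new -> 32 infected
Step 7: +0 new -> 32 infected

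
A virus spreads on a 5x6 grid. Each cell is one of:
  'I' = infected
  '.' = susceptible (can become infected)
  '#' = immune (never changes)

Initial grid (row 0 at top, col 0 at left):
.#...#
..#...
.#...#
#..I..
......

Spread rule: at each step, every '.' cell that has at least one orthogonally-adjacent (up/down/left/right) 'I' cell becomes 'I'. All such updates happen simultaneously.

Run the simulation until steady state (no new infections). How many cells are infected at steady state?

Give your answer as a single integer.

Step 0 (initial): 1 infected
Step 1: +4 new -> 5 infected
Step 2: +7 new -> 12 infected
Step 3: +4 new -> 16 infected
Step 4: +4 new -> 20 infected
Step 5: +0 new -> 20 infected

Answer: 20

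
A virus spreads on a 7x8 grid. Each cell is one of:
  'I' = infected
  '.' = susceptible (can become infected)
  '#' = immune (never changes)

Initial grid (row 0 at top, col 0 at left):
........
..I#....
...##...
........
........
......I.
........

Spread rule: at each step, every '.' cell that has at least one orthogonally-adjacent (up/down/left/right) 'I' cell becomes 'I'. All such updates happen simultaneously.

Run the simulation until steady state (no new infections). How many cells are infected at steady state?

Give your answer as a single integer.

Answer: 53

Derivation:
Step 0 (initial): 2 infected
Step 1: +7 new -> 9 infected
Step 2: +11 new -> 20 infected
Step 3: +12 new -> 32 infected
Step 4: +11 new -> 43 infected
Step 5: +6 new -> 49 infected
Step 6: +3 new -> 52 infected
Step 7: +1 new -> 53 infected
Step 8: +0 new -> 53 infected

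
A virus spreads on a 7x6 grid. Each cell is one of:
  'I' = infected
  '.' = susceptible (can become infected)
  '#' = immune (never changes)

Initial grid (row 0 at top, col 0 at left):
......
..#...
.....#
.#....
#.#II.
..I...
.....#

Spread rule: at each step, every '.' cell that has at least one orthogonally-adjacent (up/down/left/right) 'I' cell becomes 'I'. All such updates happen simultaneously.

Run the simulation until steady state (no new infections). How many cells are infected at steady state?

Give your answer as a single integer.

Answer: 36

Derivation:
Step 0 (initial): 3 infected
Step 1: +7 new -> 10 infected
Step 2: +10 new -> 20 infected
Step 3: +4 new -> 24 infected
Step 4: +4 new -> 28 infected
Step 5: +4 new -> 32 infected
Step 6: +3 new -> 35 infected
Step 7: +1 new -> 36 infected
Step 8: +0 new -> 36 infected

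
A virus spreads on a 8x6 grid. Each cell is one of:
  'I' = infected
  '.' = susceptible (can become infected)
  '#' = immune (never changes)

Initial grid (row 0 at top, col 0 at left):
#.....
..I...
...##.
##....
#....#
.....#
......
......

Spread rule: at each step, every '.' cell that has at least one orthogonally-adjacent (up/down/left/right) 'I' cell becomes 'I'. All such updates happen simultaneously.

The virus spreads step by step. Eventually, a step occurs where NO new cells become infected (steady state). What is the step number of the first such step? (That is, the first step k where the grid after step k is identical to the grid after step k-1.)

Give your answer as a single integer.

Step 0 (initial): 1 infected
Step 1: +4 new -> 5 infected
Step 2: +6 new -> 11 infected
Step 3: +5 new -> 16 infected
Step 4: +6 new -> 22 infected
Step 5: +5 new -> 27 infected
Step 6: +5 new -> 32 infected
Step 7: +4 new -> 36 infected
Step 8: +3 new -> 39 infected
Step 9: +1 new -> 40 infected
Step 10: +0 new -> 40 infected

Answer: 10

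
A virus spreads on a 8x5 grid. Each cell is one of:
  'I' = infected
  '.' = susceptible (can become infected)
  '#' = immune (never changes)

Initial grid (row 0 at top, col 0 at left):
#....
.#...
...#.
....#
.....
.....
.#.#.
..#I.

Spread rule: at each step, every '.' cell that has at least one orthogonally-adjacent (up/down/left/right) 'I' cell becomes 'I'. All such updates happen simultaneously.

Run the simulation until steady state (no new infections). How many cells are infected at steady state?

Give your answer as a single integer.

Step 0 (initial): 1 infected
Step 1: +1 new -> 2 infected
Step 2: +1 new -> 3 infected
Step 3: +1 new -> 4 infected
Step 4: +2 new -> 6 infected
Step 5: +2 new -> 8 infected
Step 6: +4 new -> 12 infected
Step 7: +3 new -> 15 infected
Step 8: +4 new -> 19 infected
Step 9: +4 new -> 23 infected
Step 10: +4 new -> 27 infected
Step 11: +4 new -> 31 infected
Step 12: +2 new -> 33 infected
Step 13: +0 new -> 33 infected

Answer: 33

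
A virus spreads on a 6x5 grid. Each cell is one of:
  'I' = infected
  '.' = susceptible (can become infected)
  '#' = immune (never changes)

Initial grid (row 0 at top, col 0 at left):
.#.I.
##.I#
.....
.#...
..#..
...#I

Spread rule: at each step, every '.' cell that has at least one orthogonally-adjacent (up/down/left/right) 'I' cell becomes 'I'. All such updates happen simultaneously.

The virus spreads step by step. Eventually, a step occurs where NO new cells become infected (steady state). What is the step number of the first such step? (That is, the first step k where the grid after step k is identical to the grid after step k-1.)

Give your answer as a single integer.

Answer: 10

Derivation:
Step 0 (initial): 3 infected
Step 1: +5 new -> 8 infected
Step 2: +5 new -> 13 infected
Step 3: +2 new -> 15 infected
Step 4: +1 new -> 16 infected
Step 5: +1 new -> 17 infected
Step 6: +1 new -> 18 infected
Step 7: +2 new -> 20 infected
Step 8: +1 new -> 21 infected
Step 9: +1 new -> 22 infected
Step 10: +0 new -> 22 infected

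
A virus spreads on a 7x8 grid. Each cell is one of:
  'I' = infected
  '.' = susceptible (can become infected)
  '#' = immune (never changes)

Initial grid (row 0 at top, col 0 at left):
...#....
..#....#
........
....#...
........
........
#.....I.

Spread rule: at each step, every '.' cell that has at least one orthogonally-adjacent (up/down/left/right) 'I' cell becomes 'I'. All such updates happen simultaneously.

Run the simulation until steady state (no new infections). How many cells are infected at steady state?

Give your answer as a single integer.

Step 0 (initial): 1 infected
Step 1: +3 new -> 4 infected
Step 2: +4 new -> 8 infected
Step 3: +5 new -> 13 infected
Step 4: +6 new -> 19 infected
Step 5: +6 new -> 25 infected
Step 6: +6 new -> 31 infected
Step 7: +7 new -> 38 infected
Step 8: +5 new -> 43 infected
Step 9: +2 new -> 45 infected
Step 10: +2 new -> 47 infected
Step 11: +2 new -> 49 infected
Step 12: +2 new -> 51 infected
Step 13: +0 new -> 51 infected

Answer: 51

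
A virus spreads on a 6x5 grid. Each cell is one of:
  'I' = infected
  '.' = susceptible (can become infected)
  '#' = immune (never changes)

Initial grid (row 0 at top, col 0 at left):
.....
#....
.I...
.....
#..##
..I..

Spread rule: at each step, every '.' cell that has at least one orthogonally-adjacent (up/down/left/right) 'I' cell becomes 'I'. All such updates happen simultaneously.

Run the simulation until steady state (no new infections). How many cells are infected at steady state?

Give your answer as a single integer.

Answer: 26

Derivation:
Step 0 (initial): 2 infected
Step 1: +7 new -> 9 infected
Step 2: +8 new -> 17 infected
Step 3: +5 new -> 22 infected
Step 4: +3 new -> 25 infected
Step 5: +1 new -> 26 infected
Step 6: +0 new -> 26 infected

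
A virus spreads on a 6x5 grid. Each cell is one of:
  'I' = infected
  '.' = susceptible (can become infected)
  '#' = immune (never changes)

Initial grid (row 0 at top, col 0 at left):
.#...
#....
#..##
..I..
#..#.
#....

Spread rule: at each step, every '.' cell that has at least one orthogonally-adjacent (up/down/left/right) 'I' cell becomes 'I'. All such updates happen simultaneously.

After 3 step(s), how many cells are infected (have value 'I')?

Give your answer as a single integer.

Step 0 (initial): 1 infected
Step 1: +4 new -> 5 infected
Step 2: +6 new -> 11 infected
Step 3: +6 new -> 17 infected

Answer: 17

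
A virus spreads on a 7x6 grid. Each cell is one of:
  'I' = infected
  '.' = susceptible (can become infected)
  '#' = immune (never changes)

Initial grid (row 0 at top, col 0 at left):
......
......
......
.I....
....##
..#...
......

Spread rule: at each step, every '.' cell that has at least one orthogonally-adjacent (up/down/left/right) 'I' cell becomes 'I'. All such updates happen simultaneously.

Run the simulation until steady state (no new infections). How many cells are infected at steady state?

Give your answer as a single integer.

Step 0 (initial): 1 infected
Step 1: +4 new -> 5 infected
Step 2: +7 new -> 12 infected
Step 3: +8 new -> 20 infected
Step 4: +8 new -> 28 infected
Step 5: +5 new -> 33 infected
Step 6: +4 new -> 37 infected
Step 7: +2 new -> 39 infected
Step 8: +0 new -> 39 infected

Answer: 39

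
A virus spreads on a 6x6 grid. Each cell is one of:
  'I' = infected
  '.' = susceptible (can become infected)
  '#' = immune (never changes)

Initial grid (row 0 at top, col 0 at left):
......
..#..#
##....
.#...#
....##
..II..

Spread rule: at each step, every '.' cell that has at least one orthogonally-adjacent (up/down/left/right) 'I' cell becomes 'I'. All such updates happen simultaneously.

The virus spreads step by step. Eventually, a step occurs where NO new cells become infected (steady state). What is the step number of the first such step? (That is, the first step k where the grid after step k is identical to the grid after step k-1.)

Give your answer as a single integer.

Step 0 (initial): 2 infected
Step 1: +4 new -> 6 infected
Step 2: +5 new -> 11 infected
Step 3: +4 new -> 15 infected
Step 4: +3 new -> 18 infected
Step 5: +3 new -> 21 infected
Step 6: +2 new -> 23 infected
Step 7: +2 new -> 25 infected
Step 8: +2 new -> 27 infected
Step 9: +1 new -> 28 infected
Step 10: +0 new -> 28 infected

Answer: 10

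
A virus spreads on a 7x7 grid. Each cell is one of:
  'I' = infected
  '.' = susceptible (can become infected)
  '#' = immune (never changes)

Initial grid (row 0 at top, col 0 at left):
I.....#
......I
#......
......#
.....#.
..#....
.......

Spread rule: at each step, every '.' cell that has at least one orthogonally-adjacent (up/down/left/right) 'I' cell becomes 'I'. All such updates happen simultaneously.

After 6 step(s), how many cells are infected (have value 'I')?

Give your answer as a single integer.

Step 0 (initial): 2 infected
Step 1: +4 new -> 6 infected
Step 2: +5 new -> 11 infected
Step 3: +7 new -> 18 infected
Step 4: +4 new -> 22 infected
Step 5: +5 new -> 27 infected
Step 6: +5 new -> 32 infected

Answer: 32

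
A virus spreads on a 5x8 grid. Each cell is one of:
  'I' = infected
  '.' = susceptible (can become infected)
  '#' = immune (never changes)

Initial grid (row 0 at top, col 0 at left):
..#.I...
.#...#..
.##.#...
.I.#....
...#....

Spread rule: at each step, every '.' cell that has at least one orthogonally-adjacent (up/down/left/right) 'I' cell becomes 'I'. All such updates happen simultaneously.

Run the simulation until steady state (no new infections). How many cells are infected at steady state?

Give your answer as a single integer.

Step 0 (initial): 2 infected
Step 1: +6 new -> 8 infected
Step 2: +5 new -> 13 infected
Step 3: +5 new -> 18 infected
Step 4: +3 new -> 21 infected
Step 5: +4 new -> 25 infected
Step 6: +3 new -> 28 infected
Step 7: +3 new -> 31 infected
Step 8: +1 new -> 32 infected
Step 9: +0 new -> 32 infected

Answer: 32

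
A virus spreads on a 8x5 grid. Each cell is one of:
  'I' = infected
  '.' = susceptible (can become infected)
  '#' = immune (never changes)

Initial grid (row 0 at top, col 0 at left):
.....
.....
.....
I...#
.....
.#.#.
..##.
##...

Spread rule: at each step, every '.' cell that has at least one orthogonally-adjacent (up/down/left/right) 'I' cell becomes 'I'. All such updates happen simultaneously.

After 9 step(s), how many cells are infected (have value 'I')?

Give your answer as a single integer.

Answer: 32

Derivation:
Step 0 (initial): 1 infected
Step 1: +3 new -> 4 infected
Step 2: +5 new -> 9 infected
Step 3: +6 new -> 15 infected
Step 4: +6 new -> 21 infected
Step 5: +4 new -> 25 infected
Step 6: +3 new -> 28 infected
Step 7: +2 new -> 30 infected
Step 8: +1 new -> 31 infected
Step 9: +1 new -> 32 infected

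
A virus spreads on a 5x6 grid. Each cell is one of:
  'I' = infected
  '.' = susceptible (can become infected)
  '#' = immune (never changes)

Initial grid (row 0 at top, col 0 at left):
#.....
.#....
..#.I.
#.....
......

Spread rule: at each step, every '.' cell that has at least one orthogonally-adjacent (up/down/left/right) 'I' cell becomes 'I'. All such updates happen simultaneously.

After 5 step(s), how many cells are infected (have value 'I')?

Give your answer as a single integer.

Answer: 23

Derivation:
Step 0 (initial): 1 infected
Step 1: +4 new -> 5 infected
Step 2: +6 new -> 11 infected
Step 3: +6 new -> 17 infected
Step 4: +3 new -> 20 infected
Step 5: +3 new -> 23 infected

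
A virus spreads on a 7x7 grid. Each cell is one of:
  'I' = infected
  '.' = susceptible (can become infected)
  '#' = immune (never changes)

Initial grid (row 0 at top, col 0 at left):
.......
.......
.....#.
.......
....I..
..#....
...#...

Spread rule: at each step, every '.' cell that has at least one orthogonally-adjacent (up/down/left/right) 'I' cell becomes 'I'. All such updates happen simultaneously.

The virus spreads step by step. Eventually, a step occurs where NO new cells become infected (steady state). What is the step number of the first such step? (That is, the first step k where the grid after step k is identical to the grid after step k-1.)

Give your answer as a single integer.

Step 0 (initial): 1 infected
Step 1: +4 new -> 5 infected
Step 2: +8 new -> 13 infected
Step 3: +7 new -> 20 infected
Step 4: +9 new -> 29 infected
Step 5: +8 new -> 37 infected
Step 6: +6 new -> 43 infected
Step 7: +2 new -> 45 infected
Step 8: +1 new -> 46 infected
Step 9: +0 new -> 46 infected

Answer: 9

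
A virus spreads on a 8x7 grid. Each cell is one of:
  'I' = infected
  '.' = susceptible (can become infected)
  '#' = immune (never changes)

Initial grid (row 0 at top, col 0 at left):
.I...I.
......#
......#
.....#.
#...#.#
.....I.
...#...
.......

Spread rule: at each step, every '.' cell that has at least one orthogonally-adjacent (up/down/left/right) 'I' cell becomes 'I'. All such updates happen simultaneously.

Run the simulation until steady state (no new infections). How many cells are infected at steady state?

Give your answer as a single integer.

Step 0 (initial): 3 infected
Step 1: +10 new -> 13 infected
Step 2: +10 new -> 23 infected
Step 3: +9 new -> 32 infected
Step 4: +10 new -> 42 infected
Step 5: +3 new -> 45 infected
Step 6: +2 new -> 47 infected
Step 7: +1 new -> 48 infected
Step 8: +0 new -> 48 infected

Answer: 48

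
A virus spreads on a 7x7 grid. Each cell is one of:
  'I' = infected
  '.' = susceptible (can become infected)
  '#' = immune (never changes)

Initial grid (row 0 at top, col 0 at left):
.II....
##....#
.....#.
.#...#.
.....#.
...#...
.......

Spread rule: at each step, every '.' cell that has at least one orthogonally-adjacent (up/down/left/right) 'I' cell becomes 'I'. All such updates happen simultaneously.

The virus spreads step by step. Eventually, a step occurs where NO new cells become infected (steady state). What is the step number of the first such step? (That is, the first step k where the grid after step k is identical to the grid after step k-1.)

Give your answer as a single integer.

Step 0 (initial): 2 infected
Step 1: +3 new -> 5 infected
Step 2: +3 new -> 8 infected
Step 3: +5 new -> 13 infected
Step 4: +6 new -> 19 infected
Step 5: +5 new -> 24 infected
Step 6: +4 new -> 28 infected
Step 7: +4 new -> 32 infected
Step 8: +3 new -> 35 infected
Step 9: +2 new -> 37 infected
Step 10: +2 new -> 39 infected
Step 11: +1 new -> 40 infected
Step 12: +1 new -> 41 infected
Step 13: +0 new -> 41 infected

Answer: 13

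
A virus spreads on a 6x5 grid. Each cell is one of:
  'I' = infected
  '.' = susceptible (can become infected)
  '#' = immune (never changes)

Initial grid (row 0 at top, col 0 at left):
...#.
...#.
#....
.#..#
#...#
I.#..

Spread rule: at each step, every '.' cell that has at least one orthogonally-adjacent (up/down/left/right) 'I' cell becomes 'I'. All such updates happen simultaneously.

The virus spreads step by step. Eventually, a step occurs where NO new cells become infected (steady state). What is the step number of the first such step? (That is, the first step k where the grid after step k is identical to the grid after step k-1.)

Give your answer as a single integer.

Answer: 10

Derivation:
Step 0 (initial): 1 infected
Step 1: +1 new -> 2 infected
Step 2: +1 new -> 3 infected
Step 3: +1 new -> 4 infected
Step 4: +2 new -> 6 infected
Step 5: +3 new -> 9 infected
Step 6: +4 new -> 13 infected
Step 7: +3 new -> 16 infected
Step 8: +3 new -> 19 infected
Step 9: +2 new -> 21 infected
Step 10: +0 new -> 21 infected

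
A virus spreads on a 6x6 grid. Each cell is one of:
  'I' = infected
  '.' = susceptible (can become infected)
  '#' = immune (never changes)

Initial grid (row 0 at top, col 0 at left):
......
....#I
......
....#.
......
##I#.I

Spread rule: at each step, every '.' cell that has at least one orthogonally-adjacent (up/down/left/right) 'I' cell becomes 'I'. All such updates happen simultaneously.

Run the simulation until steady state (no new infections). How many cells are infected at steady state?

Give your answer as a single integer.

Answer: 31

Derivation:
Step 0 (initial): 3 infected
Step 1: +5 new -> 8 infected
Step 2: +7 new -> 15 infected
Step 3: +6 new -> 21 infected
Step 4: +5 new -> 26 infected
Step 5: +3 new -> 29 infected
Step 6: +2 new -> 31 infected
Step 7: +0 new -> 31 infected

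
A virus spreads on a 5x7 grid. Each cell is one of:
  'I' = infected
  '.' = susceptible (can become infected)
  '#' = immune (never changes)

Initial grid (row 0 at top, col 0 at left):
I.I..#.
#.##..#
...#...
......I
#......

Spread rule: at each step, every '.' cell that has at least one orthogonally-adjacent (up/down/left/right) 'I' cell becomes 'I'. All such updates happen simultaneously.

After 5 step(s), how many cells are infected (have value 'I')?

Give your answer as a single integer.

Answer: 27

Derivation:
Step 0 (initial): 3 infected
Step 1: +5 new -> 8 infected
Step 2: +5 new -> 13 infected
Step 3: +6 new -> 19 infected
Step 4: +5 new -> 24 infected
Step 5: +3 new -> 27 infected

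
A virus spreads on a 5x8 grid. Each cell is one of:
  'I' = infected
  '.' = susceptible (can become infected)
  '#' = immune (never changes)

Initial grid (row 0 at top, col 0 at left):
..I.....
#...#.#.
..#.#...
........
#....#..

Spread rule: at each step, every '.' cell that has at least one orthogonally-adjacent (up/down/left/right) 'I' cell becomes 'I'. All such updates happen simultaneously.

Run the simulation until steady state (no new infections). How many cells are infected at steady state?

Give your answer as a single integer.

Answer: 33

Derivation:
Step 0 (initial): 1 infected
Step 1: +3 new -> 4 infected
Step 2: +4 new -> 8 infected
Step 3: +3 new -> 11 infected
Step 4: +5 new -> 16 infected
Step 5: +7 new -> 23 infected
Step 6: +5 new -> 28 infected
Step 7: +2 new -> 30 infected
Step 8: +2 new -> 32 infected
Step 9: +1 new -> 33 infected
Step 10: +0 new -> 33 infected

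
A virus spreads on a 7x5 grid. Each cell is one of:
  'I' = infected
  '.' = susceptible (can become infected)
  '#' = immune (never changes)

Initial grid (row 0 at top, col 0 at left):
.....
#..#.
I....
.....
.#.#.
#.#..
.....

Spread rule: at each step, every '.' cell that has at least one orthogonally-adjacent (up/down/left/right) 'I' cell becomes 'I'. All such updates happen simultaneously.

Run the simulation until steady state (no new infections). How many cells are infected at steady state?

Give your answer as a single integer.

Answer: 29

Derivation:
Step 0 (initial): 1 infected
Step 1: +2 new -> 3 infected
Step 2: +4 new -> 7 infected
Step 3: +4 new -> 11 infected
Step 4: +5 new -> 16 infected
Step 5: +3 new -> 19 infected
Step 6: +2 new -> 21 infected
Step 7: +1 new -> 22 infected
Step 8: +2 new -> 24 infected
Step 9: +1 new -> 25 infected
Step 10: +1 new -> 26 infected
Step 11: +1 new -> 27 infected
Step 12: +2 new -> 29 infected
Step 13: +0 new -> 29 infected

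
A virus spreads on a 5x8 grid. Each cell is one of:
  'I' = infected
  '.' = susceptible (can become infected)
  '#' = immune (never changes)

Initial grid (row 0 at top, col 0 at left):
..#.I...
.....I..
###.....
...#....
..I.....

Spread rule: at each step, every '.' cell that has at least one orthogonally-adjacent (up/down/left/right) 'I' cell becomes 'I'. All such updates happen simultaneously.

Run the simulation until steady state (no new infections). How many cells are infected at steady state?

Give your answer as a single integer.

Answer: 35

Derivation:
Step 0 (initial): 3 infected
Step 1: +8 new -> 11 infected
Step 2: +9 new -> 20 infected
Step 3: +8 new -> 28 infected
Step 4: +3 new -> 31 infected
Step 5: +3 new -> 34 infected
Step 6: +1 new -> 35 infected
Step 7: +0 new -> 35 infected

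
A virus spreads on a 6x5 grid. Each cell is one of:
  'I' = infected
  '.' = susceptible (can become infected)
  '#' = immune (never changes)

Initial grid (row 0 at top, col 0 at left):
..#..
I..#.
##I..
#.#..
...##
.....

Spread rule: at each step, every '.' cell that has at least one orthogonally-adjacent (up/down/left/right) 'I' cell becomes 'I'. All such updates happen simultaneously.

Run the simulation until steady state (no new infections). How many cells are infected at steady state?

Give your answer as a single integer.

Answer: 13

Derivation:
Step 0 (initial): 2 infected
Step 1: +4 new -> 6 infected
Step 2: +3 new -> 9 infected
Step 3: +2 new -> 11 infected
Step 4: +1 new -> 12 infected
Step 5: +1 new -> 13 infected
Step 6: +0 new -> 13 infected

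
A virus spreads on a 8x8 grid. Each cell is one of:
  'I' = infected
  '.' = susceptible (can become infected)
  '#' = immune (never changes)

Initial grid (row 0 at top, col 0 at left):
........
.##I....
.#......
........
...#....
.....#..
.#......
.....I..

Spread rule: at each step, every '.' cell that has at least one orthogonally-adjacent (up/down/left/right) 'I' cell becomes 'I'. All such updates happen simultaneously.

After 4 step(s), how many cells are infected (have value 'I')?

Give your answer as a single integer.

Answer: 42

Derivation:
Step 0 (initial): 2 infected
Step 1: +6 new -> 8 infected
Step 2: +10 new -> 18 infected
Step 3: +11 new -> 29 infected
Step 4: +13 new -> 42 infected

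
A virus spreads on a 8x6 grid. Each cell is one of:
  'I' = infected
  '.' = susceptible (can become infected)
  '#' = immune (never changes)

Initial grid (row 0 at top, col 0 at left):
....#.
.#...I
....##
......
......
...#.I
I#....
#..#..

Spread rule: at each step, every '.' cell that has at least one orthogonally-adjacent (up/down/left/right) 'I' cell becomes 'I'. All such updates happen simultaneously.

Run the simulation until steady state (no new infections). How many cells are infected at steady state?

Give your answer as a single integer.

Step 0 (initial): 3 infected
Step 1: +6 new -> 9 infected
Step 2: +7 new -> 16 infected
Step 3: +10 new -> 26 infected
Step 4: +7 new -> 33 infected
Step 5: +5 new -> 38 infected
Step 6: +2 new -> 40 infected
Step 7: +0 new -> 40 infected

Answer: 40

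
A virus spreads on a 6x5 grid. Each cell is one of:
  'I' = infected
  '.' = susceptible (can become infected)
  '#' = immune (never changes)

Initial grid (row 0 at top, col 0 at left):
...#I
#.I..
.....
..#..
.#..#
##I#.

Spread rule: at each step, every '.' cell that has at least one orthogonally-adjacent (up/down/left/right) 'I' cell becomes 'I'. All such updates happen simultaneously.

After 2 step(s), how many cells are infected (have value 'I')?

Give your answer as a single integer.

Answer: 14

Derivation:
Step 0 (initial): 3 infected
Step 1: +6 new -> 9 infected
Step 2: +5 new -> 14 infected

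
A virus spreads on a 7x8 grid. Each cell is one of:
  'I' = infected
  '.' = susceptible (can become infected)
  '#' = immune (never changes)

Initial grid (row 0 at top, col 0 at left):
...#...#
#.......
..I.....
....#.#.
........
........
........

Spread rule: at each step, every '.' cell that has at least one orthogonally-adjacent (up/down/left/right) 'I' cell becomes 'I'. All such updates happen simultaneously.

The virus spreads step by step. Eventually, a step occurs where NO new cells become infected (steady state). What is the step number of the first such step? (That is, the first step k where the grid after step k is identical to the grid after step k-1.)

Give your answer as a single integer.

Step 0 (initial): 1 infected
Step 1: +4 new -> 5 infected
Step 2: +8 new -> 13 infected
Step 3: +7 new -> 20 infected
Step 4: +10 new -> 30 infected
Step 5: +8 new -> 38 infected
Step 6: +7 new -> 45 infected
Step 7: +3 new -> 48 infected
Step 8: +2 new -> 50 infected
Step 9: +1 new -> 51 infected
Step 10: +0 new -> 51 infected

Answer: 10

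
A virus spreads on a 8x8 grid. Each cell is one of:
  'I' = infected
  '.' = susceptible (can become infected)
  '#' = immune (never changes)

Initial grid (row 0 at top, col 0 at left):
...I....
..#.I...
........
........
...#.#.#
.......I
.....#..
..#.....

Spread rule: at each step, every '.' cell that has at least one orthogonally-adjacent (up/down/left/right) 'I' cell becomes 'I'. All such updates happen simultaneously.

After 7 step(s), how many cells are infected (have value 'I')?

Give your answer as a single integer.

Answer: 55

Derivation:
Step 0 (initial): 3 infected
Step 1: +7 new -> 10 infected
Step 2: +10 new -> 20 infected
Step 3: +12 new -> 32 infected
Step 4: +9 new -> 41 infected
Step 5: +6 new -> 47 infected
Step 6: +5 new -> 52 infected
Step 7: +3 new -> 55 infected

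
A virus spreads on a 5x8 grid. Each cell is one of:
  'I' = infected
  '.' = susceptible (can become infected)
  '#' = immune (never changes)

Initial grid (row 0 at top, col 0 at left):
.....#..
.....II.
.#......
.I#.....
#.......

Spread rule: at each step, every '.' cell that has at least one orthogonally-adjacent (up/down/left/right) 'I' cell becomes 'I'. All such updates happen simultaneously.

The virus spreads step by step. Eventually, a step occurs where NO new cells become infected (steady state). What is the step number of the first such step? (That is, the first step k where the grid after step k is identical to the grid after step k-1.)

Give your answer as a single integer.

Step 0 (initial): 3 infected
Step 1: +7 new -> 10 infected
Step 2: +9 new -> 19 infected
Step 3: +9 new -> 28 infected
Step 4: +7 new -> 35 infected
Step 5: +1 new -> 36 infected
Step 6: +0 new -> 36 infected

Answer: 6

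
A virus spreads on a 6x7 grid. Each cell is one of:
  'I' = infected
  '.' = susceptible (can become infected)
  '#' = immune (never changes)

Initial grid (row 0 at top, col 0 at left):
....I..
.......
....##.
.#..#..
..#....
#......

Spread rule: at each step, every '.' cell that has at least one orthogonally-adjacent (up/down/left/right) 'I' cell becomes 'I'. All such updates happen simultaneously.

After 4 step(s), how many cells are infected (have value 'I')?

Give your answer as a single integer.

Answer: 17

Derivation:
Step 0 (initial): 1 infected
Step 1: +3 new -> 4 infected
Step 2: +4 new -> 8 infected
Step 3: +4 new -> 12 infected
Step 4: +5 new -> 17 infected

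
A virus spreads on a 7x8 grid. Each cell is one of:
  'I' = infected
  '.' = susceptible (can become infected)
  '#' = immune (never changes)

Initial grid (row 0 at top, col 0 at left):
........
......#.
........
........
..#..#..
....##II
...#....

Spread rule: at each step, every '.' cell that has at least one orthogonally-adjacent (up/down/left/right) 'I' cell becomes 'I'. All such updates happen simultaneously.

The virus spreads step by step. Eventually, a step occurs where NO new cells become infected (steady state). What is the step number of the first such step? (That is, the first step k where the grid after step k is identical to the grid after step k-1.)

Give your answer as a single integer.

Answer: 12

Derivation:
Step 0 (initial): 2 infected
Step 1: +4 new -> 6 infected
Step 2: +3 new -> 9 infected
Step 3: +4 new -> 13 infected
Step 4: +3 new -> 16 infected
Step 5: +5 new -> 21 infected
Step 6: +6 new -> 27 infected
Step 7: +5 new -> 32 infected
Step 8: +6 new -> 38 infected
Step 9: +6 new -> 44 infected
Step 10: +4 new -> 48 infected
Step 11: +2 new -> 50 infected
Step 12: +0 new -> 50 infected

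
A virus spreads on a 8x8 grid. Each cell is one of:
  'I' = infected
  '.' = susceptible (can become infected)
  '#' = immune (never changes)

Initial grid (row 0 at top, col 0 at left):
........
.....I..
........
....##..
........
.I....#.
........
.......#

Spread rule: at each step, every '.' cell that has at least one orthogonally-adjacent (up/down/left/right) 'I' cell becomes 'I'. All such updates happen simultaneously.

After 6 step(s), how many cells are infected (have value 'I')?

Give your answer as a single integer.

Step 0 (initial): 2 infected
Step 1: +8 new -> 10 infected
Step 2: +13 new -> 23 infected
Step 3: +14 new -> 37 infected
Step 4: +11 new -> 48 infected
Step 5: +6 new -> 54 infected
Step 6: +4 new -> 58 infected

Answer: 58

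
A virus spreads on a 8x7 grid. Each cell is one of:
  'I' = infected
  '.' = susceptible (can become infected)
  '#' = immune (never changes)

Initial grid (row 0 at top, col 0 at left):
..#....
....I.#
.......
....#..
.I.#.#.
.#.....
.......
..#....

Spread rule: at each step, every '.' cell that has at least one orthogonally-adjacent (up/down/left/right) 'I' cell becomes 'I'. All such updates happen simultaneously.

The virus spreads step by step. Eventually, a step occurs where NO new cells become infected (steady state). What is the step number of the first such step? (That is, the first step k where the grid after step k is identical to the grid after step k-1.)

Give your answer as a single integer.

Answer: 9

Derivation:
Step 0 (initial): 2 infected
Step 1: +7 new -> 9 infected
Step 2: +10 new -> 19 infected
Step 3: +10 new -> 29 infected
Step 4: +7 new -> 36 infected
Step 5: +7 new -> 43 infected
Step 6: +3 new -> 46 infected
Step 7: +2 new -> 48 infected
Step 8: +1 new -> 49 infected
Step 9: +0 new -> 49 infected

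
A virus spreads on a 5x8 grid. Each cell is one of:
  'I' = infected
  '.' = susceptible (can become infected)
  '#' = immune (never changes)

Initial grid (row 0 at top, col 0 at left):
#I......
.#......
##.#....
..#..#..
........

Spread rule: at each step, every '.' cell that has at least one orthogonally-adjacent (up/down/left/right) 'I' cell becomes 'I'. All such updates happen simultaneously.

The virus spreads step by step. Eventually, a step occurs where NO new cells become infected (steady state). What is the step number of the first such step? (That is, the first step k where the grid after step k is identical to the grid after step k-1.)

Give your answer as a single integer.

Answer: 13

Derivation:
Step 0 (initial): 1 infected
Step 1: +1 new -> 2 infected
Step 2: +2 new -> 4 infected
Step 3: +3 new -> 7 infected
Step 4: +2 new -> 9 infected
Step 5: +3 new -> 12 infected
Step 6: +4 new -> 16 infected
Step 7: +4 new -> 20 infected
Step 8: +4 new -> 24 infected
Step 9: +3 new -> 27 infected
Step 10: +2 new -> 29 infected
Step 11: +2 new -> 31 infected
Step 12: +1 new -> 32 infected
Step 13: +0 new -> 32 infected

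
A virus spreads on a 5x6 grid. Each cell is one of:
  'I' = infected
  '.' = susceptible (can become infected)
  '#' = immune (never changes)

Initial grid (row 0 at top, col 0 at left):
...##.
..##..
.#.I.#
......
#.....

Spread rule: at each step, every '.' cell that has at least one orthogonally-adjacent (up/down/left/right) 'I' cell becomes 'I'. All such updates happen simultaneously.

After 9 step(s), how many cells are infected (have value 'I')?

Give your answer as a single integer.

Answer: 23

Derivation:
Step 0 (initial): 1 infected
Step 1: +3 new -> 4 infected
Step 2: +4 new -> 8 infected
Step 3: +5 new -> 13 infected
Step 4: +4 new -> 17 infected
Step 5: +1 new -> 18 infected
Step 6: +1 new -> 19 infected
Step 7: +2 new -> 21 infected
Step 8: +1 new -> 22 infected
Step 9: +1 new -> 23 infected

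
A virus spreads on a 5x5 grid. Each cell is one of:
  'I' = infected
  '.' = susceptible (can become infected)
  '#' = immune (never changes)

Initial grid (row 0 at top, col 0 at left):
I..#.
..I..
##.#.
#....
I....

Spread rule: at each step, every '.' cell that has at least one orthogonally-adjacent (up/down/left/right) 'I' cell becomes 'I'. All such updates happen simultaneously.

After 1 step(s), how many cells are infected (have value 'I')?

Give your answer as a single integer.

Step 0 (initial): 3 infected
Step 1: +7 new -> 10 infected

Answer: 10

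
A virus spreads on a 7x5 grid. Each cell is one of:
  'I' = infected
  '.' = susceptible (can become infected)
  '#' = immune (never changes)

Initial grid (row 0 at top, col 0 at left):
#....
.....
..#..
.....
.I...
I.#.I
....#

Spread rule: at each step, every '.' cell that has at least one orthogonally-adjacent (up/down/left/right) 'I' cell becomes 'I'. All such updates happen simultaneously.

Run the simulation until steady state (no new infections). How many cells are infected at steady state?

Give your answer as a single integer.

Answer: 31

Derivation:
Step 0 (initial): 3 infected
Step 1: +7 new -> 10 infected
Step 2: +7 new -> 17 infected
Step 3: +5 new -> 22 infected
Step 4: +5 new -> 27 infected
Step 5: +3 new -> 30 infected
Step 6: +1 new -> 31 infected
Step 7: +0 new -> 31 infected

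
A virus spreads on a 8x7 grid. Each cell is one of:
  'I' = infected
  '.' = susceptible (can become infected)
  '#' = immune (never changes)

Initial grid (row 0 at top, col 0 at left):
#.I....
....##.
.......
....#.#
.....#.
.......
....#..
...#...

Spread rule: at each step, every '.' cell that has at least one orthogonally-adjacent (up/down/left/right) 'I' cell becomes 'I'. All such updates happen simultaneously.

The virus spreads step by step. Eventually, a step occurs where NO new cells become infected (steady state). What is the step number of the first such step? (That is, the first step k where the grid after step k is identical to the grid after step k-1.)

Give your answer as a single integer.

Step 0 (initial): 1 infected
Step 1: +3 new -> 4 infected
Step 2: +4 new -> 8 infected
Step 3: +5 new -> 13 infected
Step 4: +6 new -> 19 infected
Step 5: +6 new -> 25 infected
Step 6: +7 new -> 32 infected
Step 7: +5 new -> 37 infected
Step 8: +3 new -> 40 infected
Step 9: +3 new -> 43 infected
Step 10: +3 new -> 46 infected
Step 11: +2 new -> 48 infected
Step 12: +0 new -> 48 infected

Answer: 12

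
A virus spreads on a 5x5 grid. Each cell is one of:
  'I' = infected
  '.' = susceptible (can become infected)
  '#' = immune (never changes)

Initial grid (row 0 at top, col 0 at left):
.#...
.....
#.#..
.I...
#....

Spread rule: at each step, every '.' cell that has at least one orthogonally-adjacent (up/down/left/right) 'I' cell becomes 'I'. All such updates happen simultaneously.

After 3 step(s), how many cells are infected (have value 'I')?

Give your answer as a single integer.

Answer: 13

Derivation:
Step 0 (initial): 1 infected
Step 1: +4 new -> 5 infected
Step 2: +3 new -> 8 infected
Step 3: +5 new -> 13 infected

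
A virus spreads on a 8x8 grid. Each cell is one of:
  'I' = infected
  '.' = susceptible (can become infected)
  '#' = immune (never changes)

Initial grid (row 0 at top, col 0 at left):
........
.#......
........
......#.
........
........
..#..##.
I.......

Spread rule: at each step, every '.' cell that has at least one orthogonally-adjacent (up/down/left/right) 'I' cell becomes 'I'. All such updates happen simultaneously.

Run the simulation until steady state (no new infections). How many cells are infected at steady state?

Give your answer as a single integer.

Step 0 (initial): 1 infected
Step 1: +2 new -> 3 infected
Step 2: +3 new -> 6 infected
Step 3: +3 new -> 9 infected
Step 4: +5 new -> 14 infected
Step 5: +6 new -> 20 infected
Step 6: +6 new -> 26 infected
Step 7: +6 new -> 32 infected
Step 8: +7 new -> 39 infected
Step 9: +6 new -> 45 infected
Step 10: +4 new -> 49 infected
Step 11: +4 new -> 53 infected
Step 12: +3 new -> 56 infected
Step 13: +2 new -> 58 infected
Step 14: +1 new -> 59 infected
Step 15: +0 new -> 59 infected

Answer: 59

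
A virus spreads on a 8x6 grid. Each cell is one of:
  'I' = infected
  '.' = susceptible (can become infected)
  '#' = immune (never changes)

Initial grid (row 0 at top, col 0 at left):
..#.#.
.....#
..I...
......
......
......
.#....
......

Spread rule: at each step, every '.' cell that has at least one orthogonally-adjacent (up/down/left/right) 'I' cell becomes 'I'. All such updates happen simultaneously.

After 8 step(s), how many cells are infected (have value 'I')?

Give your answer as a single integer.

Answer: 43

Derivation:
Step 0 (initial): 1 infected
Step 1: +4 new -> 5 infected
Step 2: +7 new -> 12 infected
Step 3: +10 new -> 22 infected
Step 4: +7 new -> 29 infected
Step 5: +5 new -> 34 infected
Step 6: +5 new -> 39 infected
Step 7: +3 new -> 42 infected
Step 8: +1 new -> 43 infected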